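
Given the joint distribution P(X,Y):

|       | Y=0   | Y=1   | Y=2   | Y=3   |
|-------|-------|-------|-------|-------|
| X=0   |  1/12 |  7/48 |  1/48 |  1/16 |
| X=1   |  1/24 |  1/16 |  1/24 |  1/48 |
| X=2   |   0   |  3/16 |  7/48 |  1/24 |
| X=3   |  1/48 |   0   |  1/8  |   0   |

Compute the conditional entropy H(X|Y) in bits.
1.5213 bits

H(X|Y) = H(X,Y) - H(Y)

H(X,Y) = -Σ_{x,y} P(x,y) log₂ P(x,y). Per-cell terms -P(x,y)·log₂P(x,y):
  X=0: 0.2987, 0.4051, 0.1164, 0.2500
  X=1: 0.1910, 0.2500, 0.1910, 0.1164
  X=2: 0.0000, 0.4528, 0.4051, 0.1910
  X=3: 0.1164, 0.0000, 0.3750, 0.0000
  (cells with P = 0 contribute 0)
Sum of the 16 terms: H(X,Y) = 3.3589 bits

Marginal of Y (column sums):
  P(Y=0) = 1/12 + 1/24 + 0 + 1/48 = 7/48
  P(Y=1) = 7/48 + 1/16 + 3/16 + 0 = 19/48
  P(Y=2) = 1/48 + 1/24 + 7/48 + 1/8 = 1/3
  P(Y=3) = 1/16 + 1/48 + 1/24 + 0 = 1/8
H(Y) = -[(7/48)·log₂(7/48) + (19/48)·log₂(19/48) + (1/3)·log₂(1/3) + (1/8)·log₂(1/8)]
  = 0.4051 + 0.5292 + 0.5283 + 0.3750 = 1.8376 bits

H(X|Y) = H(X,Y) - H(Y) = 3.3589 - 1.8376 = 1.5213 bits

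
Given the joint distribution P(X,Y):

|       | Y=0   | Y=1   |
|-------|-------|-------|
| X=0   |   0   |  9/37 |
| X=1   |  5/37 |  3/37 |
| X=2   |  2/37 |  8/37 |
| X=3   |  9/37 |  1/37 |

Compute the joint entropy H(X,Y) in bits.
2.5223 bits

H(X,Y) = -Σ_{x,y} P(x,y) log₂ P(x,y). Per-cell terms -P(x,y)·log₂P(x,y):
  X=0: 0.0000, 0.4961
  X=1: 0.3902, 0.2939
  X=2: 0.2275, 0.4777
  X=3: 0.4961, 0.1408
  (cells with P = 0 contribute 0)
Sum of the 8 terms: H(X,Y) = 2.5223 bits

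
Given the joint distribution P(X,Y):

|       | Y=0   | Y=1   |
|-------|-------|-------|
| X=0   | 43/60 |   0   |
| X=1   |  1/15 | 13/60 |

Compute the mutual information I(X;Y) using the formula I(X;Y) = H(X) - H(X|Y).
0.5310 bits

I(X;Y) = H(X) - H(X|Y)

Marginal of X (row sums):
  P(X=0) = 43/60 + 0 = 43/60
  P(X=1) = 1/15 + 13/60 = 17/60
H(X) = -[(43/60)·log₂(43/60) + (17/60)·log₂(17/60)]
  = 0.34445 + 0.51550 = 0.85995 bits

Marginal of Y (column sums):
  P(Y=0) = 43/60 + 1/15 = 47/60
  P(Y=1) = 0 + 13/60 = 13/60
H(X|Y) = Σ_y P(y)·H(X|Y=y):
  Y=0: P(Y=0) = 47/60, P(X|Y=0) = (43/47, 4/47) → H(X|Y=0) = 0.41992
  Y=1: P(Y=1) = 13/60, P(X|Y=1) = (0, 1) → H(X|Y=1) = 0.00000
H(X|Y) = (47/60)·0.41992 + (13/60)·0.00000 = 0.32894 bits

I(X;Y) = H(X) - H(X|Y) = 0.85995 - 0.32894 = 0.5310 bits

Cross-check via I(X;Y) = H(X) + H(Y) - H(X,Y): computing H(Y) from the column sums and H(X,Y) from the 4 cells in the same way gives H(Y) = 0.75403 bits and H(X,Y) = 1.08297 bits, so
I(X;Y) = 0.85995 + 0.75403 - 1.08297 = 0.5310 bits ✓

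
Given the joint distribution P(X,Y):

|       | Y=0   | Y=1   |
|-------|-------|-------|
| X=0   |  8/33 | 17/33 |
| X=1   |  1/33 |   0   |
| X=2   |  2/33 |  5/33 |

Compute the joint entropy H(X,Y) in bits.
1.7990 bits

H(X,Y) = -Σ_{x,y} P(x,y) log₂ P(x,y). Per-cell terms -P(x,y)·log₂P(x,y):
  X=0: 0.49561, 0.49296
  X=1: 0.15286, 0.00000
  X=2: 0.24511, 0.41249
  (cells with P = 0 contribute 0)
Sum of the 6 terms: H(X,Y) = 1.7990 bits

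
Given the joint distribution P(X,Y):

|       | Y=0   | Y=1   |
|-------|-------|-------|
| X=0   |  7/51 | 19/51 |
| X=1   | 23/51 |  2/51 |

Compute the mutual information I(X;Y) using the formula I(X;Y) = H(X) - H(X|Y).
0.3519 bits

I(X;Y) = H(X) - H(X|Y)

Marginal of X (row sums):
  P(X=0) = 7/51 + 19/51 = 26/51
  P(X=1) = 23/51 + 2/51 = 25/51
H(X) = -[(26/51)·log₂(26/51) + (25/51)·log₂(25/51)]
  = 0.495522 + 0.504201 = 0.999723 bits

Marginal of Y (column sums):
  P(Y=0) = 7/51 + 23/51 = 10/17
  P(Y=1) = 19/51 + 2/51 = 7/17
H(X|Y) = Σ_y P(y)·H(X|Y=y):
  Y=0: P(Y=0) = 10/17, P(X|Y=0) = (7/30, 23/30) → H(X|Y=0) = 0.783777
  Y=1: P(Y=1) = 7/17, P(X|Y=1) = (19/21, 2/21) → H(X|Y=1) = 0.453716
H(X|Y) = (10/17)·0.783777 + (7/17)·0.453716 = 0.647870 bits

I(X;Y) = H(X) - H(X|Y) = 0.999723 - 0.647870 = 0.3519 bits

Cross-check via I(X;Y) = H(X) + H(Y) - H(X,Y): computing H(Y) from the column sums and H(X,Y) from the 4 cells in the same way gives H(Y) = 0.977418 bits and H(X,Y) = 1.625287 bits, so
I(X;Y) = 0.999723 + 0.977418 - 1.625287 = 0.3519 bits ✓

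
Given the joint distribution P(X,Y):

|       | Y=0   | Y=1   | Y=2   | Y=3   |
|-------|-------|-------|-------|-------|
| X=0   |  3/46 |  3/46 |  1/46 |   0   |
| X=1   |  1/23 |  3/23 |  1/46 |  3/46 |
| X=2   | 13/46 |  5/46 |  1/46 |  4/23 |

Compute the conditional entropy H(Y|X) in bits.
1.6427 bits

H(Y|X) = H(X,Y) - H(X)

H(X,Y) = -Σ_{x,y} P(x,y) log₂ P(x,y). Per-cell terms -P(x,y)·log₂P(x,y):
  X=0: 0.25687, 0.25687, 0.12008, 0.00000
  X=1: 0.19668, 0.38330, 0.12008, 0.25687
  X=2: 0.51523, 0.34800, 0.12008, 0.43888
  (cells with P = 0 contribute 0)
Sum of the 12 terms: H(X,Y) = 3.0129 bits

Marginal of X (row sums):
  P(X=0) = 3/46 + 3/46 + 1/46 + 0 = 7/46
  P(X=1) = 1/23 + 3/23 + 1/46 + 3/46 = 6/23
  P(X=2) = 13/46 + 5/46 + 1/46 + 4/23 = 27/46
H(X) = -[(7/46)·log₂(7/46) + (6/23)·log₂(6/23) + (27/46)·log₂(27/46)]
  = 0.41334 + 0.50572 + 0.45118 = 1.3702 bits

H(Y|X) = H(X,Y) - H(X) = 3.0129 - 1.3702 = 1.6427 bits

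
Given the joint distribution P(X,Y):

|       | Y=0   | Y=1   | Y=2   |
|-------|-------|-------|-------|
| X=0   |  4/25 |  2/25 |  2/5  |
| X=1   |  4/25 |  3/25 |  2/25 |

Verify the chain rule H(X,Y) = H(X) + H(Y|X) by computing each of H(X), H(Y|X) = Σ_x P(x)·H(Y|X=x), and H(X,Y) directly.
H(X) = 0.9427 bits, H(Y|X) = 1.3822 bits, H(X,Y) = 2.3249 bits

Marginal of X (row sums):
  P(X=0) = 4/25 + 2/25 + 2/5 = 16/25
  P(X=1) = 4/25 + 3/25 + 2/25 = 9/25
H(X) = -[(16/25)·log₂(16/25) + (9/25)·log₂(9/25)]
  = 0.4121 + 0.5306 = 0.9427 bits

H(Y|X) = Σ_x P(x)·H(Y|X=x):
  X=0: P(X=0) = 16/25, P(Y|X=0) = (1/4, 1/8, 5/8) → H(Y|X=0) = 1.2988
  X=1: P(X=1) = 9/25, P(Y|X=1) = (4/9, 1/3, 2/9) → H(Y|X=1) = 1.5305
H(Y|X) = (16/25)·1.2988 + (9/25)·1.5305 = 1.3822 bits

H(X,Y) = -Σ_{x,y} P(x,y) log₂ P(x,y). Per-cell terms -P(x,y)·log₂P(x,y):
  X=0: 0.4230, 0.2915, 0.5288
  X=1: 0.4230, 0.3671, 0.2915
Sum of the 6 terms: H(X,Y) = 2.3249 bits

Chain rule check:
  H(X) + H(Y|X) = 0.9427 + 1.3822 = 2.3249 bits
  H(X,Y) = 2.3249 bits
✓ Chain rule verified.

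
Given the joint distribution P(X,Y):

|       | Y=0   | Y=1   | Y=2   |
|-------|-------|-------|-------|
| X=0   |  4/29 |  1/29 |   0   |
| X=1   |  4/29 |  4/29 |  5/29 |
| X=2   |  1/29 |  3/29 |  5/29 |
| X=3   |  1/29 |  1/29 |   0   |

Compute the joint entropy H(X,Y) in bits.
3.0658 bits

H(X,Y) = -Σ_{x,y} P(x,y) log₂ P(x,y). Per-cell terms -P(x,y)·log₂P(x,y):
  X=0: 0.3942, 0.1675, 0.0000
  X=1: 0.3942, 0.3942, 0.4373
  X=2: 0.1675, 0.3386, 0.4373
  X=3: 0.1675, 0.1675, 0.0000
  (cells with P = 0 contribute 0)
Sum of the 12 terms: H(X,Y) = 3.0658 bits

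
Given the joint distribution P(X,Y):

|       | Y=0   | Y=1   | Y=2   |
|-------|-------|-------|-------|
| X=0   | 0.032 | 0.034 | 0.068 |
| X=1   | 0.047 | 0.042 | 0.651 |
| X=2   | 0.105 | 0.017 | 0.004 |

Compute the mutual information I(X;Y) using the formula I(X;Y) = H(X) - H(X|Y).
0.3287 bits

I(X;Y) = H(X) - H(X|Y)

Marginal of X (row sums):
  P(X=0) = 0.032 + 0.034 + 0.068 = 0.134
  P(X=1) = 0.047 + 0.042 + 0.651 = 0.740
  P(X=2) = 0.105 + 0.017 + 0.004 = 0.126
H(X) = -[0.134·log₂(0.134) + 0.740·log₂(0.740) + 0.126·log₂(0.126)]
  = 0.38856 + 0.32146 + 0.37655 = 1.0866 bits

Marginal of Y (column sums):
  P(Y=0) = 0.032 + 0.047 + 0.105 = 0.184
  P(Y=1) = 0.034 + 0.042 + 0.017 = 0.093
  P(Y=2) = 0.068 + 0.651 + 0.004 = 0.723
H(X|Y) = Σ_y P(y)·H(X|Y=y):
  Y=0: P(Y=0) = 0.184, P(X|Y=0) = (4/23, 47/184, 105/184) → H(X|Y=0) = 1.40366
  Y=1: P(Y=1) = 0.093, P(X|Y=1) = (34/93, 14/31, 17/93) → H(X|Y=1) = 1.49682
  Y=2: P(Y=2) = 0.723, P(X|Y=2) = (68/723, 217/241, 4/723) → H(X|Y=2) = 0.49850
H(X|Y) = 0.184·1.40366 + 0.093·1.49682 + 0.723·0.49850 = 0.7579 bits

I(X;Y) = H(X) - H(X|Y) = 1.0866 - 0.7579 = 0.3287 bits

Cross-check via I(X;Y) = H(X) + H(Y) - H(X,Y): computing H(Y) from the column sums and H(X,Y) from the 9 cells in the same way gives H(Y) = 1.1064 bits and H(X,Y) = 1.8643 bits, so
I(X;Y) = 1.0866 + 1.1064 - 1.8643 = 0.3287 bits ✓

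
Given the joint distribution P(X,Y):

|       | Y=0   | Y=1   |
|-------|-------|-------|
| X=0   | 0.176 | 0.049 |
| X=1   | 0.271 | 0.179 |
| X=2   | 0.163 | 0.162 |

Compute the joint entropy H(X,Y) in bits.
2.4610 bits

H(X,Y) = -Σ_{x,y} P(x,y) log₂ P(x,y). Per-cell terms -P(x,y)·log₂P(x,y):
  X=0: 0.44112, 0.21320
  X=1: 0.51047, 0.44427
  X=2: 0.42658, 0.42540
Sum of the 6 terms: H(X,Y) = 2.4610 bits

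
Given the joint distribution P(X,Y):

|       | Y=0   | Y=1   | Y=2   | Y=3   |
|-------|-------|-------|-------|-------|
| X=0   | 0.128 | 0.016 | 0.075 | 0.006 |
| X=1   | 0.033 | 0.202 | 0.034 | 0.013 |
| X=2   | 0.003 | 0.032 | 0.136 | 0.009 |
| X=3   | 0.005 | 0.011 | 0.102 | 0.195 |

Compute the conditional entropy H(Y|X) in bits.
1.2487 bits

H(Y|X) = H(X,Y) - H(X)

H(X,Y) = -Σ_{x,y} P(x,y) log₂ P(x,y). Per-cell terms -P(x,y)·log₂P(x,y):
  X=0: 0.379620, 0.095453, 0.280272, 0.044285
  X=1: 0.162406, 0.466130, 0.165863, 0.081449
  X=2: 0.025142, 0.158905, 0.391452, 0.061163
  X=3: 0.038219, 0.071570, 0.335923, 0.459899
Sum of the 16 terms: H(X,Y) = 3.21775 bits

Marginal of X (row sums):
  P(X=0) = 0.128 + 0.016 + 0.075 + 0.006 = 0.225
  P(X=1) = 0.033 + 0.202 + 0.034 + 0.013 = 0.282
  P(X=2) = 0.003 + 0.032 + 0.136 + 0.009 = 0.180
  P(X=3) = 0.005 + 0.011 + 0.102 + 0.195 = 0.313
H(X) = -[0.225·log₂(0.225) + 0.282·log₂(0.282) + 0.180·log₂(0.180) + 0.313·log₂(0.313)]
  = 0.484201 + 0.514998 + 0.445308 + 0.524515 = 1.96902 bits

H(Y|X) = H(X,Y) - H(X) = 3.21775 - 1.96902 = 1.2487 bits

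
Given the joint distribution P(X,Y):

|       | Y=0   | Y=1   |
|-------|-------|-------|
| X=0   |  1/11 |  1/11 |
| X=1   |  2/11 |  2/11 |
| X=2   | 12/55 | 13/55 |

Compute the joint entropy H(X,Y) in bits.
2.4944 bits

H(X,Y) = -Σ_{x,y} P(x,y) log₂ P(x,y). Per-cell terms -P(x,y)·log₂P(x,y):
  X=0: 0.31449, 0.31449
  X=1: 0.44717, 0.44717
  X=2: 0.47921, 0.49185
Sum of the 6 terms: H(X,Y) = 2.4944 bits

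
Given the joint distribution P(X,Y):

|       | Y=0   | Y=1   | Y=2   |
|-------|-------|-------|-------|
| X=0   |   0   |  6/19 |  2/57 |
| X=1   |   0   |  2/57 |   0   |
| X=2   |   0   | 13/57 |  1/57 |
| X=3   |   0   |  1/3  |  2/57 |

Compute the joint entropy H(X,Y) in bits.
2.1509 bits

H(X,Y) = -Σ_{x,y} P(x,y) log₂ P(x,y). Per-cell terms -P(x,y)·log₂P(x,y):
  X=0: 0.00000, 0.52515, 0.16958
  X=1: 0.00000, 0.16958, 0.00000
  X=2: 0.00000, 0.48635, 0.10233
  X=3: 0.00000, 0.52832, 0.16958
  (cells with P = 0 contribute 0)
Sum of the 12 terms: H(X,Y) = 2.1509 bits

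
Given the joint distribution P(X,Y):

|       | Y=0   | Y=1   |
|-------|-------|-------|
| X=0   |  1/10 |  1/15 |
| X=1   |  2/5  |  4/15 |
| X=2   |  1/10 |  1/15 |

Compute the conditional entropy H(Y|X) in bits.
0.9710 bits

H(Y|X) = H(X,Y) - H(X)

H(X,Y) = -Σ_{x,y} P(x,y) log₂ P(x,y). Per-cell terms -P(x,y)·log₂P(x,y):
  X=0: 0.33219, 0.26046
  X=1: 0.52877, 0.50850
  X=2: 0.33219, 0.26046
Sum of the 6 terms: H(X,Y) = 2.2226 bits

Marginal of X (row sums):
  P(X=0) = 1/10 + 1/15 = 1/6
  P(X=1) = 2/5 + 4/15 = 2/3
  P(X=2) = 1/10 + 1/15 = 1/6
H(X) = -[(1/6)·log₂(1/6) + (2/3)·log₂(2/3) + (1/6)·log₂(1/6)]
  = 0.43083 + 0.38998 + 0.43083 = 1.2516 bits

H(Y|X) = H(X,Y) - H(X) = 2.2226 - 1.2516 = 0.9710 bits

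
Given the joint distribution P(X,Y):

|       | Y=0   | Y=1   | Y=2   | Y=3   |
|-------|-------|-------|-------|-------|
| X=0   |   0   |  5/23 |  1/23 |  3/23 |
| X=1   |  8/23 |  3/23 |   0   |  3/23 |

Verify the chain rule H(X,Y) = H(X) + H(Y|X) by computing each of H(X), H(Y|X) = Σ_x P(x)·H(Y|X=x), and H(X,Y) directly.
H(X) = 0.9656 bits, H(Y|X) = 1.3895 bits, H(X,Y) = 2.3551 bits

Marginal of X (row sums):
  P(X=0) = 0 + 5/23 + 1/23 + 3/23 = 9/23
  P(X=1) = 8/23 + 3/23 + 0 + 3/23 = 14/23
H(X) = -[(9/23)·log₂(9/23) + (14/23)·log₂(14/23)]
  = 0.52968 + 0.43595 = 0.9656 bits

H(Y|X) = Σ_x P(x)·H(Y|X=x):
  X=0: P(X=0) = 9/23, P(Y|X=0) = (0, 5/9, 1/9, 1/3) → H(Y|X=0) = 1.35164
  X=1: P(X=1) = 14/23, P(Y|X=1) = (4/7, 3/14, 0, 3/14) → H(Y|X=1) = 1.41380
H(Y|X) = (9/23)·1.35164 + (14/23)·1.41380 = 1.3895 bits

H(X,Y) = -Σ_{x,y} P(x,y) log₂ P(x,y). Per-cell terms -P(x,y)·log₂P(x,y):
  X=0: 0.00000, 0.47862, 0.19668, 0.38330
  X=1: 0.52993, 0.38330, 0.00000, 0.38330
  (cells with P = 0 contribute 0)
Sum of the 8 terms: H(X,Y) = 2.3551 bits

Chain rule check:
  H(X) + H(Y|X) = 0.9656 + 1.3895 = 2.3551 bits
  H(X,Y) = 2.3551 bits
✓ Chain rule verified.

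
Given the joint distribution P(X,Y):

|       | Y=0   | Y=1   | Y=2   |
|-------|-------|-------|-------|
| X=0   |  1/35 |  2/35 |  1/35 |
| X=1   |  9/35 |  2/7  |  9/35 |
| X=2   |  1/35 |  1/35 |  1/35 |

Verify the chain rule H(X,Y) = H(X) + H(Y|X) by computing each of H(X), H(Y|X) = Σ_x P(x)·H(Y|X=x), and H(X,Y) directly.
H(X) = 0.9190 bits, H(Y|X) = 1.5738 bits, H(X,Y) = 2.4928 bits

Marginal of X (row sums):
  P(X=0) = 1/35 + 2/35 + 1/35 = 4/35
  P(X=1) = 9/35 + 2/7 + 9/35 = 4/5
  P(X=2) = 1/35 + 1/35 + 1/35 = 3/35
H(X) = -[(4/35)·log₂(4/35) + (4/5)·log₂(4/5) + (3/35)·log₂(3/35)]
  = 0.35763 + 0.25754 + 0.30380 = 0.9190 bits

H(Y|X) = Σ_x P(x)·H(Y|X=x):
  X=0: P(X=0) = 4/35, P(Y|X=0) = (1/4, 1/2, 1/4) → H(Y|X=0) = 1.50000
  X=1: P(X=1) = 4/5, P(Y|X=1) = (9/28, 5/14, 9/28) → H(Y|X=1) = 1.58314
  X=2: P(X=2) = 3/35, P(Y|X=2) = (1/3, 1/3, 1/3) → H(Y|X=2) = 1.58496
H(Y|X) = (4/35)·1.50000 + (4/5)·1.58314 + (3/35)·1.58496 = 1.5738 bits

H(X,Y) = -Σ_{x,y} P(x,y) log₂ P(x,y). Per-cell terms -P(x,y)·log₂P(x,y):
  X=0: 0.14655, 0.23596, 0.14655
  X=1: 0.50383, 0.51639, 0.50383
  X=2: 0.14655, 0.14655, 0.14655
Sum of the 9 terms: H(X,Y) = 2.4928 bits

Chain rule check:
  H(X) + H(Y|X) = 0.9190 + 1.5738 = 2.4928 bits
  H(X,Y) = 2.4928 bits
✓ Chain rule verified.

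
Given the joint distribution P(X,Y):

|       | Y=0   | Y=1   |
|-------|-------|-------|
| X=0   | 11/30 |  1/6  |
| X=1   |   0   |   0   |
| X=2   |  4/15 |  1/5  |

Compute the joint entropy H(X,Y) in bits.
1.9345 bits

H(X,Y) = -Σ_{x,y} P(x,y) log₂ P(x,y). Per-cell terms -P(x,y)·log₂P(x,y):
  X=0: 0.530735, 0.430827
  X=1: 0.000000, 0.000000
  X=2: 0.508504, 0.464386
  (cells with P = 0 contribute 0)
Sum of the 6 terms: H(X,Y) = 1.9345 bits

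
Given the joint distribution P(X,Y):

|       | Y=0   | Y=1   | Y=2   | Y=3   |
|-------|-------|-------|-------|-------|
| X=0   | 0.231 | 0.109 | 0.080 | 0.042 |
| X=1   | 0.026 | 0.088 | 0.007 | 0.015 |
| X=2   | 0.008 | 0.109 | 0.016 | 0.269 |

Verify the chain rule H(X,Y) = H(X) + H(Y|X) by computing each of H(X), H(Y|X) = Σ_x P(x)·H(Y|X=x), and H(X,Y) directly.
H(X) = 1.4347 bits, H(Y|X) = 1.4816 bits, H(X,Y) = 2.9162 bits

Marginal of X (row sums):
  P(X=0) = 0.231 + 0.109 + 0.080 + 0.042 = 0.462
  P(X=1) = 0.026 + 0.088 + 0.007 + 0.015 = 0.136
  P(X=2) = 0.008 + 0.109 + 0.016 + 0.269 = 0.402
H(X) = -[0.462·log₂(0.462) + 0.136·log₂(0.136) + 0.402·log₂(0.402)]
  = 0.514684 + 0.391452 + 0.528523 = 1.4347 bits

H(Y|X) = Σ_x P(x)·H(Y|X=x):
  X=0: P(X=0) = 0.462, P(Y|X=0) = (1/2, 109/462, 40/231, 1/11) → H(Y|X=0) = 1.744135
  X=1: P(X=1) = 0.136, P(Y|X=1) = (13/68, 11/17, 7/136, 15/136) → H(Y|X=1) = 1.433814
  X=2: P(X=2) = 0.402, P(Y|X=2) = (4/201, 109/402, 8/201, 269/402) → H(Y|X=2) = 1.195939
H(Y|X) = 0.462·1.744135 + 0.136·1.433814 + 0.402·1.195939 = 1.4816 bits

H(X,Y) = -Σ_{x,y} P(x,y) log₂ P(x,y). Per-cell terms -P(x,y)·log₂P(x,y):
  X=0: 0.488342, 0.348538, 0.291508, 0.192086
  X=1: 0.136899, 0.308559, 0.050109, 0.090883
  X=2: 0.055726, 0.348538, 0.095453, 0.509573
Sum of the 12 terms: H(X,Y) = 2.9162 bits

Chain rule check:
  H(X) + H(Y|X) = 1.4347 + 1.4816 = 2.9163 bits
  H(X,Y) = 2.9162 bits
✓ Chain rule verified (Δ = 0.0001 is 4-dp rounding noise: each of the three values was rounded independently).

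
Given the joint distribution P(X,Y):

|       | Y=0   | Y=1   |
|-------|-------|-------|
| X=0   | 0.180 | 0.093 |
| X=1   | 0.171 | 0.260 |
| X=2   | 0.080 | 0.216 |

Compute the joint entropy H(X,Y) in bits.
2.4740 bits

H(X,Y) = -Σ_{x,y} P(x,y) log₂ P(x,y). Per-cell terms -P(x,y)·log₂P(x,y):
  X=0: 0.44531, 0.31868
  X=1: 0.43570, 0.50529
  X=2: 0.29151, 0.47755
Sum of the 6 terms: H(X,Y) = 2.4740 bits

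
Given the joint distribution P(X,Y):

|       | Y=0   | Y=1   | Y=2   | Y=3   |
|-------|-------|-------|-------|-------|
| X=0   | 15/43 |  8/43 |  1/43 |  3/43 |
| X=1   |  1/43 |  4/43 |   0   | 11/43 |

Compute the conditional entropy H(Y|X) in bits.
1.3714 bits

H(Y|X) = H(X,Y) - H(X)

H(X,Y) = -Σ_{x,y} P(x,y) log₂ P(x,y). Per-cell terms -P(x,y)·log₂P(x,y):
  X=0: 0.5300142, 0.4513981, 0.1261922, 0.2679978
  X=1: 0.1261922, 0.3187223, 0.0000000, 0.5031434
  (cells with P = 0 contribute 0)
Sum of the 8 terms: H(X,Y) = 2.323660 bits

Marginal of X (row sums):
  P(X=0) = 15/43 + 8/43 + 1/43 + 3/43 = 27/43
  P(X=1) = 1/43 + 4/43 + 0 + 11/43 = 16/43
H(X) = -[(27/43)·log₂(27/43) + (16/43)·log₂(16/43)]
  = 0.4215625 + 0.5307032 = 0.952266 bits

H(Y|X) = H(X,Y) - H(X) = 2.323660 - 0.952266 = 1.3714 bits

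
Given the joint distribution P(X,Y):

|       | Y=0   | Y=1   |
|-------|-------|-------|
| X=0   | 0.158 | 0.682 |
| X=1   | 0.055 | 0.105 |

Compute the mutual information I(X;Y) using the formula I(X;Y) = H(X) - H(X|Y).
0.0128 bits

I(X;Y) = H(X) - H(X|Y)

Marginal of X (row sums):
  P(X=0) = 0.158 + 0.682 = 0.840
  P(X=1) = 0.055 + 0.105 = 0.160
H(X) = -[0.840·log₂(0.840) + 0.160·log₂(0.160)]
  = 0.2113 + 0.4230 = 0.6343 bits

Marginal of Y (column sums):
  P(Y=0) = 0.158 + 0.055 = 0.213
  P(Y=1) = 0.682 + 0.105 = 0.787
H(X|Y) = Σ_y P(y)·H(X|Y=y):
  Y=0: P(Y=0) = 0.213, P(X|Y=0) = (158/213, 55/213) → H(X|Y=0) = 0.8240
  Y=1: P(Y=1) = 0.787, P(X|Y=1) = (682/787, 105/787) → H(X|Y=1) = 0.5667
H(X|Y) = 0.213·0.8240 + 0.787·0.5667 = 0.6215 bits

I(X;Y) = H(X) - H(X|Y) = 0.6343 - 0.6215 = 0.0128 bits

Cross-check via I(X;Y) = H(X) + H(Y) - H(X,Y): computing H(Y) from the column sums and H(X,Y) from the 4 cells in the same way gives H(Y) = 0.7472 bits and H(X,Y) = 1.3687 bits, so
I(X;Y) = 0.6343 + 0.7472 - 1.3687 = 0.0128 bits ✓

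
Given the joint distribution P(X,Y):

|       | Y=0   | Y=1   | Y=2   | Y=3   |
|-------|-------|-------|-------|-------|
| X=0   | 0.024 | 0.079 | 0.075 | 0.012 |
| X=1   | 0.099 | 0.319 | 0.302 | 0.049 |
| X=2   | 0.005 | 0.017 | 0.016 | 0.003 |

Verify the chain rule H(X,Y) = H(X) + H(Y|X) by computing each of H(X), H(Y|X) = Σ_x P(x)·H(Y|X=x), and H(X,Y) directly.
H(X) = 0.9356 bits, H(Y|X) = 1.6895 bits, H(X,Y) = 2.6250 bits

Marginal of X (row sums):
  P(X=0) = 0.024 + 0.079 + 0.075 + 0.012 = 0.190
  P(X=1) = 0.099 + 0.319 + 0.302 + 0.049 = 0.769
  P(X=2) = 0.005 + 0.017 + 0.016 + 0.003 = 0.041
H(X) = -[0.190·log₂(0.190) + 0.769·log₂(0.769) + 0.041·log₂(0.041)]
  = 0.45523 + 0.29141 + 0.18894 = 0.9356 bits

H(Y|X) = Σ_x P(x)·H(Y|X=x):
  X=0: P(X=0) = 0.190, P(Y|X=0) = (12/95, 79/190, 15/38, 6/95) → H(Y|X=0) = 1.68449
  X=1: P(X=1) = 0.769, P(Y|X=1) = (99/769, 319/769, 302/769, 49/769) → H(Y|X=1) = 1.68999
  X=2: P(X=2) = 0.041, P(Y|X=2) = (5/41, 17/41, 16/41, 3/41) → H(Y|X=2) = 1.70264
H(Y|X) = 0.190·1.68449 + 0.769·1.68999 + 0.041·1.70264 = 1.6895 bits

H(X,Y) = -Σ_{x,y} P(x,y) log₂ P(x,y). Per-cell terms -P(x,y)·log₂P(x,y):
  X=0: 0.12914, 0.28930, 0.28027, 0.07657
  X=1: 0.33031, 0.52583, 0.52167, 0.21320
  X=2: 0.03822, 0.09993, 0.09545, 0.02514
Sum of the 12 terms: H(X,Y) = 2.6250 bits

Chain rule check:
  H(X) + H(Y|X) = 0.9356 + 1.6895 = 2.6251 bits
  H(X,Y) = 2.6250 bits
✓ Chain rule verified (Δ = 0.0001 is 4-dp rounding noise: each of the three values was rounded independently).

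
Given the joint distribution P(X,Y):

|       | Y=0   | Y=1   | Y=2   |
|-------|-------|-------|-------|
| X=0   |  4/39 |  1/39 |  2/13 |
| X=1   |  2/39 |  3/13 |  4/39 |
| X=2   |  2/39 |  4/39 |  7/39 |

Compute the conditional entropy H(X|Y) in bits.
1.4128 bits

H(X|Y) = H(X,Y) - H(Y)

H(X,Y) = -Σ_{x,y} P(x,y) log₂ P(x,y). Per-cell terms -P(x,y)·log₂P(x,y):
  X=0: 0.336964, 0.135523, 0.415452
  X=1: 0.219764, 0.488187, 0.336964
  X=2: 0.219764, 0.336964, 0.444778
Sum of the 9 terms: H(X,Y) = 2.93436 bits

Marginal of Y (column sums):
  P(Y=0) = 4/39 + 2/39 + 2/39 = 8/39
  P(Y=1) = 1/39 + 3/13 + 4/39 = 14/39
  P(Y=2) = 2/13 + 4/39 + 7/39 = 17/39
H(Y) = -[(8/39)·log₂(8/39) + (14/39)·log₂(14/39) + (17/39)·log₂(17/39)]
  = 0.468800 + 0.530581 + 0.522179 = 1.52156 bits

H(X|Y) = H(X,Y) - H(Y) = 2.93436 - 1.52156 = 1.4128 bits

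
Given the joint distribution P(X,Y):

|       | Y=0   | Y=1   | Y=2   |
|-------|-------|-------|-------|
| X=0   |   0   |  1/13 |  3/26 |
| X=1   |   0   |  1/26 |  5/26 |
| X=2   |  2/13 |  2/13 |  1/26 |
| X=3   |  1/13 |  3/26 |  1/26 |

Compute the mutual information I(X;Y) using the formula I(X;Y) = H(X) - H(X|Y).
0.3932 bits

I(X;Y) = H(X) - H(X|Y)

Marginal of X (row sums):
  P(X=0) = 0 + 1/13 + 3/26 = 5/26
  P(X=1) = 0 + 1/26 + 5/26 = 3/13
  P(X=2) = 2/13 + 2/13 + 1/26 = 9/26
  P(X=3) = 1/13 + 3/26 + 1/26 = 3/13
H(X) = -[(5/26)·log₂(5/26) + (3/13)·log₂(3/13) + (9/26)·log₂(9/26) + (3/13)·log₂(3/13)]
  = 0.457406 + 0.488187 + 0.529794 + 0.488187 = 1.96357 bits

Marginal of Y (column sums):
  P(Y=0) = 0 + 0 + 2/13 + 1/13 = 3/13
  P(Y=1) = 1/13 + 1/26 + 2/13 + 3/26 = 5/13
  P(Y=2) = 3/26 + 5/26 + 1/26 + 1/26 = 5/13
H(X|Y) = Σ_y P(y)·H(X|Y=y):
  Y=0: P(Y=0) = 3/13, P(X|Y=0) = (0, 0, 2/3, 1/3) → H(X|Y=0) = 0.918296
  Y=1: P(Y=1) = 5/13, P(X|Y=1) = (1/5, 1/10, 2/5, 3/10) → H(X|Y=1) = 1.846439
  Y=2: P(Y=2) = 5/13, P(X|Y=2) = (3/10, 1/2, 1/10, 1/10) → H(X|Y=2) = 1.685475
H(X|Y) = (3/13)·0.918296 + (5/13)·1.846439 + (5/13)·1.685475 = 1.57034 bits

I(X;Y) = H(X) - H(X|Y) = 1.96357 - 1.57034 = 0.3932 bits

Cross-check via I(X;Y) = H(X) + H(Y) - H(X,Y): computing H(Y) from the column sums and H(X,Y) from the 12 cells in the same way gives H(Y) = 1.54858 bits and H(X,Y) = 3.11892 bits, so
I(X;Y) = 1.96357 + 1.54858 - 3.11892 = 0.3932 bits ✓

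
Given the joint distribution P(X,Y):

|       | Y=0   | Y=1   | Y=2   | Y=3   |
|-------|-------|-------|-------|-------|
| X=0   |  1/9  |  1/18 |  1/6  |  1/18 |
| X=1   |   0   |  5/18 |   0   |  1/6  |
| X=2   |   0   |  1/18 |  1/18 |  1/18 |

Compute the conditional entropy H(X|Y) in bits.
1.0079 bits

H(X|Y) = H(X,Y) - H(Y)

H(X,Y) = -Σ_{x,y} P(x,y) log₂ P(x,y). Per-cell terms -P(x,y)·log₂P(x,y):
  X=0: 0.35221, 0.23166, 0.43083, 0.23166
  X=1: 0.00000, 0.51333, 0.00000, 0.43083
  X=2: 0.00000, 0.23166, 0.23166, 0.23166
  (cells with P = 0 contribute 0)
Sum of the 12 terms: H(X,Y) = 2.8855 bits

Marginal of Y (column sums):
  P(Y=0) = 1/9 + 0 + 0 = 1/9
  P(Y=1) = 1/18 + 5/18 + 1/18 = 7/18
  P(Y=2) = 1/6 + 0 + 1/18 = 2/9
  P(Y=3) = 1/18 + 1/6 + 1/18 = 5/18
H(Y) = -[(1/9)·log₂(1/9) + (7/18)·log₂(7/18) + (2/9)·log₂(2/9) + (5/18)·log₂(5/18)]
  = 0.35221 + 0.52989 + 0.48221 + 0.51333 = 1.8776 bits

H(X|Y) = H(X,Y) - H(Y) = 2.8855 - 1.8776 = 1.0079 bits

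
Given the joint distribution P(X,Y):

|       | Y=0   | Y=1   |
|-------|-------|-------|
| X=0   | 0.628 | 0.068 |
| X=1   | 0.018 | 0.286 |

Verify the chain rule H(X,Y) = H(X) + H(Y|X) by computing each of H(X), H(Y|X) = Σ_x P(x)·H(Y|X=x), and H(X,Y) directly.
H(X) = 0.8861 bits, H(Y|X) = 0.4199 bits, H(X,Y) = 1.3060 bits

Marginal of X (row sums):
  P(X=0) = 0.628 + 0.068 = 0.696
  P(X=1) = 0.018 + 0.286 = 0.304
H(X) = -[0.696·log₂(0.696) + 0.304·log₂(0.304)]
  = 0.3639 + 0.5222 = 0.8861 bits

H(Y|X) = Σ_x P(x)·H(Y|X=x):
  X=0: P(X=0) = 0.696, P(Y|X=0) = (157/174, 17/174) → H(Y|X=0) = 0.4617
  X=1: P(X=1) = 0.304, P(Y|X=1) = (9/152, 143/152) → H(Y|X=1) = 0.3243
H(Y|X) = 0.696·0.4617 + 0.304·0.3243 = 0.4199 bits

H(X,Y) = -Σ_{x,y} P(x,y) log₂ P(x,y). Per-cell terms -P(x,y)·log₂P(x,y):
  X=0: 0.4215, 0.2637
  X=1: 0.1043, 0.5165
Sum of the 4 terms: H(X,Y) = 1.3060 bits

Chain rule check:
  H(X) + H(Y|X) = 0.8861 + 0.4199 = 1.3060 bits
  H(X,Y) = 1.3060 bits
✓ Chain rule verified.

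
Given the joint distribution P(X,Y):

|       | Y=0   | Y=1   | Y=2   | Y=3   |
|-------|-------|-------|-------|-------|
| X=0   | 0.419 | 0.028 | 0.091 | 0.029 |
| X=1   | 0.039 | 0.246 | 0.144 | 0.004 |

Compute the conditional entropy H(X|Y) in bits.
0.5667 bits

H(X|Y) = H(X,Y) - H(Y)

H(X,Y) = -Σ_{x,y} P(x,y) log₂ P(x,y). Per-cell terms -P(x,y)·log₂P(x,y):
  X=0: 0.52584, 0.14444, 0.31468, 0.14813
  X=1: 0.18253, 0.49772, 0.40260, 0.03186
Sum of the 8 terms: H(X,Y) = 2.2478 bits

Marginal of Y (column sums):
  P(Y=0) = 0.419 + 0.039 = 0.458
  P(Y=1) = 0.028 + 0.246 = 0.274
  P(Y=2) = 0.091 + 0.144 = 0.235
  P(Y=3) = 0.029 + 0.004 = 0.033
H(Y) = -[0.458·log₂(0.458) + 0.274·log₂(0.274) + 0.235·log₂(0.235) + 0.033·log₂(0.033)]
  = 0.51597 + 0.51176 + 0.49098 + 0.16241 = 1.6811 bits

H(X|Y) = H(X,Y) - H(Y) = 2.2478 - 1.6811 = 0.5667 bits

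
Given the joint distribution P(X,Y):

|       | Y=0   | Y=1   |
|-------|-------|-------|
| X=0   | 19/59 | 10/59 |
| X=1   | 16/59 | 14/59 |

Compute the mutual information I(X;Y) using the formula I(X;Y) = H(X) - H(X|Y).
0.0111 bits

I(X;Y) = H(X) - H(X|Y)

Marginal of X (row sums):
  P(X=0) = 19/59 + 10/59 = 29/59
  P(X=1) = 16/59 + 14/59 = 30/59
H(X) = -[(29/59)·log₂(29/59) + (30/59)·log₂(30/59)]
  = 0.503647 + 0.496145 = 0.99979 bits

Marginal of Y (column sums):
  P(Y=0) = 19/59 + 16/59 = 35/59
  P(Y=1) = 10/59 + 14/59 = 24/59
H(X|Y) = Σ_y P(y)·H(X|Y=y):
  Y=0: P(Y=0) = 35/59, P(X|Y=0) = (19/35, 16/35) → H(X|Y=0) = 0.994694
  Y=1: P(Y=1) = 24/59, P(X|Y=1) = (5/12, 7/12) → H(X|Y=1) = 0.979869
H(X|Y) = (35/59)·0.994694 + (24/59)·0.979869 = 0.98866 bits

I(X;Y) = H(X) - H(X|Y) = 0.99979 - 0.98866 = 0.0111 bits

Cross-check via I(X;Y) = H(X) + H(Y) - H(X,Y): computing H(Y) from the column sums and H(X,Y) from the 4 cells in the same way gives H(Y) = 0.97478 bits and H(X,Y) = 1.96344 bits, so
I(X;Y) = 0.99979 + 0.97478 - 1.96344 = 0.0111 bits ✓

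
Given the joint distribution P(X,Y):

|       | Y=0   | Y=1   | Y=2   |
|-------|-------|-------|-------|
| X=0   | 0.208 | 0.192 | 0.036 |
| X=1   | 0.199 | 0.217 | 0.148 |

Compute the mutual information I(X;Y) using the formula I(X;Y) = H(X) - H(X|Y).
0.0422 bits

I(X;Y) = H(X) - H(X|Y)

Marginal of X (row sums):
  P(X=0) = 0.208 + 0.192 + 0.036 = 0.436
  P(X=1) = 0.199 + 0.217 + 0.148 = 0.564
H(X) = -[0.436·log₂(0.436) + 0.564·log₂(0.564)]
  = 0.52215 + 0.46600 = 0.98815 bits

Marginal of Y (column sums):
  P(Y=0) = 0.208 + 0.199 = 0.407
  P(Y=1) = 0.192 + 0.217 = 0.409
  P(Y=2) = 0.036 + 0.148 = 0.184
H(X|Y) = Σ_y P(y)·H(X|Y=y):
  Y=0: P(Y=0) = 0.407, P(X|Y=0) = (208/407, 199/407) → H(X|Y=0) = 0.99965
  Y=1: P(Y=1) = 0.409, P(X|Y=1) = (192/409, 217/409) → H(X|Y=1) = 0.99730
  Y=2: P(Y=2) = 0.184, P(X|Y=2) = (9/46, 37/46) → H(X|Y=2) = 0.71315
H(X|Y) = 0.407·0.99965 + 0.409·0.99730 + 0.184·0.71315 = 0.94597 bits

I(X;Y) = H(X) - H(X|Y) = 0.98815 - 0.94597 = 0.0422 bits

Cross-check via I(X;Y) = H(X) + H(Y) - H(X,Y): computing H(Y) from the column sums and H(X,Y) from the 6 cells in the same way gives H(Y) = 1.50475 bits and H(X,Y) = 2.45072 bits, so
I(X;Y) = 0.98815 + 1.50475 - 2.45072 = 0.0422 bits ✓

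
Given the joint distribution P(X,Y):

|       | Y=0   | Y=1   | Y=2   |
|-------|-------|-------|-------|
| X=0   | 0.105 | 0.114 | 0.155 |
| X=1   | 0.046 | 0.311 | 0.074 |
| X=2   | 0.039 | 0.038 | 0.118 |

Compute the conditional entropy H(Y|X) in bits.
1.3335 bits

H(Y|X) = H(X,Y) - H(X)

H(X,Y) = -Σ_{x,y} P(x,y) log₂ P(x,y). Per-cell terms -P(x,y)·log₂P(x,y):
  X=0: 0.34141, 0.35715, 0.41690
  X=1: 0.20434, 0.52404, 0.27797
  X=2: 0.18253, 0.17928, 0.36381
Sum of the 9 terms: H(X,Y) = 2.8474 bits

Marginal of X (row sums):
  P(X=0) = 0.105 + 0.114 + 0.155 = 0.374
  P(X=1) = 0.046 + 0.311 + 0.074 = 0.431
  P(X=2) = 0.039 + 0.038 + 0.118 = 0.195
H(X) = -[0.374·log₂(0.374) + 0.431·log₂(0.431) + 0.195·log₂(0.195)]
  = 0.53066 + 0.52334 + 0.45990 = 1.5139 bits

H(Y|X) = H(X,Y) - H(X) = 2.8474 - 1.5139 = 1.3335 bits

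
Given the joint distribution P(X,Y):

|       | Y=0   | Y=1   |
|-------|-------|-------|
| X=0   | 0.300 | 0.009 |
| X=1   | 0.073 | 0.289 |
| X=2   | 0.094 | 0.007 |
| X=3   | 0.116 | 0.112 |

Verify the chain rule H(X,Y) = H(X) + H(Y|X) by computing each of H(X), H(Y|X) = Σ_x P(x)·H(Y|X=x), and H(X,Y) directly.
H(X) = 1.8746 bits, H(Y|X) = 0.5859 bits, H(X,Y) = 2.4605 bits

Marginal of X (row sums):
  P(X=0) = 0.300 + 0.009 = 0.309
  P(X=1) = 0.073 + 0.289 = 0.362
  P(X=2) = 0.094 + 0.007 = 0.101
  P(X=3) = 0.116 + 0.112 = 0.228
H(X) = -[0.309·log₂(0.309) + 0.362·log₂(0.362) + 0.101·log₂(0.101) + 0.228·log₂(0.228)]
  = 0.5235 + 0.5307 + 0.3341 + 0.4863 = 1.8746 bits

H(Y|X) = Σ_x P(x)·H(Y|X=x):
  X=0: P(X=0) = 0.309, P(Y|X=0) = (100/103, 3/103) → H(Y|X=0) = 0.1900
  X=1: P(X=1) = 0.362, P(Y|X=1) = (73/362, 289/362) → H(Y|X=1) = 0.7252
  X=2: P(X=2) = 0.101, P(Y|X=2) = (94/101, 7/101) → H(Y|X=2) = 0.3633
  X=3: P(X=3) = 0.228, P(Y|X=3) = (29/57, 28/57) → H(Y|X=3) = 0.9998
H(Y|X) = 0.309·0.1900 + 0.362·0.7252 + 0.101·0.3633 + 0.228·0.9998 = 0.5859 bits

H(X,Y) = -Σ_{x,y} P(x,y) log₂ P(x,y). Per-cell terms -P(x,y)·log₂P(x,y):
  X=0: 0.5211, 0.0612
  X=1: 0.2756, 0.5176
  X=2: 0.3207, 0.0501
  X=3: 0.3605, 0.3537
Sum of the 8 terms: H(X,Y) = 2.4605 bits

Chain rule check:
  H(X) + H(Y|X) = 1.8746 + 0.5859 = 2.4605 bits
  H(X,Y) = 2.4605 bits
✓ Chain rule verified.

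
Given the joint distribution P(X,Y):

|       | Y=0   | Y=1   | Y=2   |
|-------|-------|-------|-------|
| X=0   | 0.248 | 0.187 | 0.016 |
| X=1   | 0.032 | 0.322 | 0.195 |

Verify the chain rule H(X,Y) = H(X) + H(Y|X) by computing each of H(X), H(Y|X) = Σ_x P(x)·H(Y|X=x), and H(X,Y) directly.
H(X) = 0.9931 bits, H(Y|X) = 1.1988 bits, H(X,Y) = 2.1919 bits

Marginal of X (row sums):
  P(X=0) = 0.248 + 0.187 + 0.016 = 0.451
  P(X=1) = 0.032 + 0.322 + 0.195 = 0.549
H(X) = -[0.451·log₂(0.451) + 0.549·log₂(0.549)]
  = 0.5181 + 0.4750 = 0.9931 bits

H(Y|X) = Σ_x P(x)·H(Y|X=x):
  X=0: P(X=0) = 0.451, P(Y|X=0) = (248/451, 17/41, 16/451) → H(Y|X=0) = 1.1720
  X=1: P(X=1) = 0.549, P(Y|X=1) = (32/549, 322/549, 65/183) → H(Y|X=1) = 1.2209
H(Y|X) = 0.451·1.1720 + 0.549·1.2209 = 1.1988 bits

H(X,Y) = -Σ_{x,y} P(x,y) log₂ P(x,y). Per-cell terms -P(x,y)·log₂P(x,y):
  X=0: 0.4989, 0.4523, 0.0955
  X=1: 0.1589, 0.5264, 0.4599
Sum of the 6 terms: H(X,Y) = 2.1919 bits

Chain rule check:
  H(X) + H(Y|X) = 0.9931 + 1.1988 = 2.1919 bits
  H(X,Y) = 2.1919 bits
✓ Chain rule verified.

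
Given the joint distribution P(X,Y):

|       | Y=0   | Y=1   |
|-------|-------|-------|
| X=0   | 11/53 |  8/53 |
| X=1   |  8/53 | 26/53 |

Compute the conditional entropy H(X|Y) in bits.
0.8570 bits

H(X|Y) = H(X,Y) - H(Y)

H(X,Y) = -Σ_{x,y} P(x,y) log₂ P(x,y). Per-cell terms -P(x,y)·log₂P(x,y):
  X=0: 0.47082, 0.41176
  X=1: 0.41176, 0.50405
Sum of the 4 terms: H(X,Y) = 1.7984 bits

Marginal of Y (column sums):
  P(Y=0) = 11/53 + 8/53 = 19/53
  P(Y=1) = 8/53 + 26/53 = 34/53
H(Y) = -[(19/53)·log₂(19/53) + (34/53)·log₂(34/53)]
  = 0.53056 + 0.41086 = 0.9414 bits

H(X|Y) = H(X,Y) - H(Y) = 1.7984 - 0.9414 = 0.8570 bits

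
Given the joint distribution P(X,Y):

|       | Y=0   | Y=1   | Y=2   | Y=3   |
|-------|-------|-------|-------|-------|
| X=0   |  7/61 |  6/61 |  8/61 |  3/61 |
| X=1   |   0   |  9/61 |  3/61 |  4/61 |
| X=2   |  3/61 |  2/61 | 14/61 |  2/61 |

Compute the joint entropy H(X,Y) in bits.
3.1888 bits

H(X,Y) = -Σ_{x,y} P(x,y) log₂ P(x,y). Per-cell terms -P(x,y)·log₂P(x,y):
  X=0: 0.3584, 0.3291, 0.3844, 0.2137
  X=1: 0.0000, 0.4073, 0.2137, 0.2578
  X=2: 0.2137, 0.1617, 0.4873, 0.1617
  (cells with P = 0 contribute 0)
Sum of the 12 terms: H(X,Y) = 3.1888 bits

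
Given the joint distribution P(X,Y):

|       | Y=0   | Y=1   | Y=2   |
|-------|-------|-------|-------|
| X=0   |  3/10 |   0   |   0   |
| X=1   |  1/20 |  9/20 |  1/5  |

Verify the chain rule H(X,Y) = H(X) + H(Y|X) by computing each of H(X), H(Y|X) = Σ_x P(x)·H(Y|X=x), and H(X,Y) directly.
H(X) = 0.8813 bits, H(Y|X) = 0.8387 bits, H(X,Y) = 1.7200 bits

Marginal of X (row sums):
  P(X=0) = 3/10 + 0 + 0 = 3/10
  P(X=1) = 1/20 + 9/20 + 1/5 = 7/10
H(X) = -[(3/10)·log₂(3/10) + (7/10)·log₂(7/10)]
  = 0.5211 + 0.3602 = 0.8813 bits

H(Y|X) = Σ_x P(x)·H(Y|X=x):
  X=0: P(X=0) = 3/10, P(Y|X=0) = (1, 0, 0) → H(Y|X=0) = 0.0000
  X=1: P(X=1) = 7/10, P(Y|X=1) = (1/14, 9/14, 2/7) → H(Y|X=1) = 1.1981
H(Y|X) = (3/10)·0.0000 + (7/10)·1.1981 = 0.8387 bits

H(X,Y) = -Σ_{x,y} P(x,y) log₂ P(x,y). Per-cell terms -P(x,y)·log₂P(x,y):
  X=0: 0.5211, 0.0000, 0.0000
  X=1: 0.2161, 0.5184, 0.4644
  (cells with P = 0 contribute 0)
Sum of the 6 terms: H(X,Y) = 1.7200 bits

Chain rule check:
  H(X) + H(Y|X) = 0.8813 + 0.8387 = 1.7200 bits
  H(X,Y) = 1.7200 bits
✓ Chain rule verified.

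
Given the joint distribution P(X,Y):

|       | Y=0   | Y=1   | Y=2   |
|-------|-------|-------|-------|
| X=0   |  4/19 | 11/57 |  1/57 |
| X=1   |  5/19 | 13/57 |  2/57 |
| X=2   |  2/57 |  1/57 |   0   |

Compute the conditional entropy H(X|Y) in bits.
1.2272 bits

H(X|Y) = H(X,Y) - H(Y)

H(X,Y) = -Σ_{x,y} P(x,y) log₂ P(x,y). Per-cell terms -P(x,y)·log₂P(x,y):
  X=0: 0.47325, 0.45804, 0.10233
  X=1: 0.50684, 0.48635, 0.16958
  X=2: 0.16958, 0.10233, 0.00000
  (cells with P = 0 contribute 0)
Sum of the 9 terms: H(X,Y) = 2.4683 bits

Marginal of Y (column sums):
  P(Y=0) = 4/19 + 5/19 + 2/57 = 29/57
  P(Y=1) = 11/57 + 13/57 + 1/57 = 25/57
  P(Y=2) = 1/57 + 2/57 + 0 = 1/19
H(Y) = -[(29/57)·log₂(29/57) + (25/57)·log₂(25/57) + (1/19)·log₂(1/19)]
  = 0.49601 + 0.52151 + 0.22358 = 1.2411 bits

H(X|Y) = H(X,Y) - H(Y) = 2.4683 - 1.2411 = 1.2272 bits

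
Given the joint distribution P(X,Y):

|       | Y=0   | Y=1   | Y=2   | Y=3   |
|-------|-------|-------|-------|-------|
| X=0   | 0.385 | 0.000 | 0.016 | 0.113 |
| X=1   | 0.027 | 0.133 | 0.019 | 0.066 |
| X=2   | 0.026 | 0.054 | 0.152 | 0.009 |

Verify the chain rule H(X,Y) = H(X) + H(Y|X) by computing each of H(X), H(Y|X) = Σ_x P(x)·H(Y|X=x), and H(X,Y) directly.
H(X) = 1.4854 bits, H(Y|X) = 1.2295 bits, H(X,Y) = 2.7149 bits

Marginal of X (row sums):
  P(X=0) = 0.385 + 0.000 + 0.016 + 0.113 = 0.514
  P(X=1) = 0.027 + 0.133 + 0.019 + 0.066 = 0.245
  P(X=2) = 0.026 + 0.054 + 0.152 + 0.009 = 0.241
H(X) = -[0.514·log₂(0.514) + 0.245·log₂(0.245) + 0.241·log₂(0.241)]
  = 0.49352 + 0.49714 + 0.49475 = 1.4854 bits

H(Y|X) = Σ_x P(x)·H(Y|X=x):
  X=0: P(X=0) = 0.514, P(Y|X=0) = (385/514, 0, 8/257, 113/514) → H(Y|X=0) = 0.94855
  X=1: P(X=1) = 0.245, P(Y|X=1) = (27/245, 19/35, 19/245, 66/245) → H(Y|X=1) = 1.62490
  X=2: P(X=2) = 0.241, P(Y|X=2) = (26/241, 54/241, 152/241, 9/241) → H(Y|X=2) = 1.42663
H(Y|X) = 0.514·0.94855 + 0.245·1.62490 + 0.241·1.42663 = 1.2295 bits

H(X,Y) = -Σ_{x,y} P(x,y) log₂ P(x,y). Per-cell terms -P(x,y)·log₂P(x,y):
  X=0: 0.53017, 0.00000, 0.09545, 0.35545
  X=1: 0.14069, 0.38710, 0.10864, 0.25881
  X=2: 0.13690, 0.22739, 0.41311, 0.06116
  (cells with P = 0 contribute 0)
Sum of the 12 terms: H(X,Y) = 2.7149 bits

Chain rule check:
  H(X) + H(Y|X) = 1.4854 + 1.2295 = 2.7149 bits
  H(X,Y) = 2.7149 bits
✓ Chain rule verified.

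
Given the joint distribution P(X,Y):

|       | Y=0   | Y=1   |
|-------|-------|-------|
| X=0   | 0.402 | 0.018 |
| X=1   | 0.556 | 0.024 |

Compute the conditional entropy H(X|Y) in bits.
0.9814 bits

H(X|Y) = H(X,Y) - H(Y)

H(X,Y) = -Σ_{x,y} P(x,y) log₂ P(x,y). Per-cell terms -P(x,y)·log₂P(x,y):
  X=0: 0.52852, 0.10433
  X=1: 0.47084, 0.12914
Sum of the 4 terms: H(X,Y) = 1.2328 bits

Marginal of Y (column sums):
  P(Y=0) = 0.402 + 0.556 = 0.958
  P(Y=1) = 0.018 + 0.024 = 0.042
H(Y) = -[0.958·log₂(0.958) + 0.042·log₂(0.042)]
  = 0.05930 + 0.19209 = 0.2514 bits

H(X|Y) = H(X,Y) - H(Y) = 1.2328 - 0.2514 = 0.9814 bits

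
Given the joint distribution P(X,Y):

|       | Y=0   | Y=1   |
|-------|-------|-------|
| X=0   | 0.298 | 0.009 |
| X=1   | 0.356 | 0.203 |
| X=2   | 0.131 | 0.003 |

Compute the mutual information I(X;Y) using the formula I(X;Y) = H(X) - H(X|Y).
0.1432 bits

I(X;Y) = H(X) - H(X|Y)

Marginal of X (row sums):
  P(X=0) = 0.298 + 0.009 = 0.307
  P(X=1) = 0.356 + 0.203 = 0.559
  P(X=2) = 0.131 + 0.003 = 0.134
H(X) = -[0.307·log₂(0.307) + 0.559·log₂(0.559) + 0.134·log₂(0.134)]
  = 0.52303 + 0.46905 + 0.38856 = 1.38064 bits

Marginal of Y (column sums):
  P(Y=0) = 0.298 + 0.356 + 0.131 = 0.785
  P(Y=1) = 0.009 + 0.203 + 0.003 = 0.215
H(X|Y) = Σ_y P(y)·H(X|Y=y):
  Y=0: P(Y=0) = 0.785, P(X|Y=0) = (298/785, 356/785, 131/785) → H(X|Y=0) = 1.47890
  Y=1: P(Y=1) = 0.215, P(X|Y=1) = (9/215, 203/215, 3/215) → H(X|Y=1) = 0.35588
H(X|Y) = 0.785·1.47890 + 0.215·0.35588 = 1.23745 bits

I(X;Y) = H(X) - H(X|Y) = 1.38064 - 1.23745 = 0.1432 bits

Cross-check via I(X;Y) = H(X) + H(Y) - H(X,Y): computing H(Y) from the column sums and H(X,Y) from the 6 cells in the same way gives H(Y) = 0.75093 bits and H(X,Y) = 1.98839 bits, so
I(X;Y) = 1.38064 + 0.75093 - 1.98839 = 0.1432 bits ✓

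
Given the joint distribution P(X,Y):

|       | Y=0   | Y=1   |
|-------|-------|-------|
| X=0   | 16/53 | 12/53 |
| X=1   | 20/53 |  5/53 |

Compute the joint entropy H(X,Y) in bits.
1.8587 bits

H(X,Y) = -Σ_{x,y} P(x,y) log₂ P(x,y). Per-cell terms -P(x,y)·log₂P(x,y):
  X=0: 0.5216, 0.4852
  X=1: 0.5306, 0.3213
Sum of the 4 terms: H(X,Y) = 1.8587 bits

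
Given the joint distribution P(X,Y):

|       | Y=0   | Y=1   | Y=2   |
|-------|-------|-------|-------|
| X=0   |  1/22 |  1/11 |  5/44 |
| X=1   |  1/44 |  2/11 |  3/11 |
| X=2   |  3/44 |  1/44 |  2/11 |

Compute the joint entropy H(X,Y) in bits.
2.7916 bits

H(X,Y) = -Σ_{x,y} P(x,y) log₂ P(x,y). Per-cell terms -P(x,y)·log₂P(x,y):
  X=0: 0.20270, 0.31449, 0.35653
  X=1: 0.12408, 0.44717, 0.51122
  X=2: 0.26417, 0.12408, 0.44717
Sum of the 9 terms: H(X,Y) = 2.7916 bits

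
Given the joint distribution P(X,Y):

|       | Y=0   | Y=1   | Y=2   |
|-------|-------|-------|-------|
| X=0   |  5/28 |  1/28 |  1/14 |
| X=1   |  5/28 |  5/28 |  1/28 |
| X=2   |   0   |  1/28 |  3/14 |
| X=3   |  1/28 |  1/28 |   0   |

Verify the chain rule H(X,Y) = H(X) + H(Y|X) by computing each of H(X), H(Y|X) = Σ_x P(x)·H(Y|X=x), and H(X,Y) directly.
H(X) = 1.8179 bits, H(Y|X) = 1.1202 bits, H(X,Y) = 2.9381 bits

Marginal of X (row sums):
  P(X=0) = 5/28 + 1/28 + 1/14 = 2/7
  P(X=1) = 5/28 + 5/28 + 1/28 = 11/28
  P(X=2) = 0 + 1/28 + 3/14 = 1/4
  P(X=3) = 1/28 + 1/28 + 0 = 1/14
H(X) = -[(2/7)·log₂(2/7) + (11/28)·log₂(11/28) + (1/4)·log₂(1/4) + (1/14)·log₂(1/14)]
  = 0.5164 + 0.5295 + 0.5000 + 0.2720 = 1.8179 bits

H(Y|X) = Σ_x P(x)·H(Y|X=x):
  X=0: P(X=0) = 2/7, P(Y|X=0) = (5/8, 1/8, 1/4) → H(Y|X=0) = 1.2988
  X=1: P(X=1) = 11/28, P(Y|X=1) = (5/11, 5/11, 1/11) → H(Y|X=1) = 1.3486
  X=2: P(X=2) = 1/4, P(Y|X=2) = (0, 1/7, 6/7) → H(Y|X=2) = 0.5917
  X=3: P(X=3) = 1/14, P(Y|X=3) = (1/2, 1/2, 0) → H(Y|X=3) = 1.0000
H(Y|X) = (2/7)·1.2988 + (11/28)·1.3486 + (1/4)·0.5917 + (1/14)·1.0000 = 1.1202 bits

H(X,Y) = -Σ_{x,y} P(x,y) log₂ P(x,y). Per-cell terms -P(x,y)·log₂P(x,y):
  X=0: 0.4438, 0.1717, 0.2720
  X=1: 0.4438, 0.4438, 0.1717
  X=2: 0.0000, 0.1717, 0.4762
  X=3: 0.1717, 0.1717, 0.0000
  (cells with P = 0 contribute 0)
Sum of the 12 terms: H(X,Y) = 2.9381 bits

Chain rule check:
  H(X) + H(Y|X) = 1.8179 + 1.1202 = 2.9381 bits
  H(X,Y) = 2.9381 bits
✓ Chain rule verified.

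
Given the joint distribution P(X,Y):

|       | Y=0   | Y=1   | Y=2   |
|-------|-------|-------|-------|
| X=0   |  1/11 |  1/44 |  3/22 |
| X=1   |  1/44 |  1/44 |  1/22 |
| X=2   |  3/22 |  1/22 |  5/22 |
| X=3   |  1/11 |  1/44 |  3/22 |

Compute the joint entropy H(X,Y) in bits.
3.1924 bits

H(X,Y) = -Σ_{x,y} P(x,y) log₂ P(x,y). Per-cell terms -P(x,y)·log₂P(x,y):
  X=0: 0.31449, 0.12408, 0.39197
  X=1: 0.12408, 0.12408, 0.20270
  X=2: 0.39197, 0.20270, 0.48580
  X=3: 0.31449, 0.12408, 0.39197
Sum of the 12 terms: H(X,Y) = 3.1924 bits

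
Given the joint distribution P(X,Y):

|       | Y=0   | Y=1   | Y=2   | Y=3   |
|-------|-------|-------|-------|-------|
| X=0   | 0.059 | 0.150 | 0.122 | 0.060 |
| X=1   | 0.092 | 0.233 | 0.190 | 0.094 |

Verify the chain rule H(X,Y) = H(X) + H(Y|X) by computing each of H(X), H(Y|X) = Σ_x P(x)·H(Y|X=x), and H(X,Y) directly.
H(X) = 0.9654 bits, H(Y|X) = 1.8821 bits, H(X,Y) = 2.8475 bits

Marginal of X (row sums):
  P(X=0) = 0.059 + 0.150 + 0.122 + 0.060 = 0.391
  P(X=1) = 0.092 + 0.233 + 0.190 + 0.094 = 0.609
H(X) = -[0.391·log₂(0.391) + 0.609·log₂(0.609)]
  = 0.5297 + 0.4357 = 0.9654 bits

H(Y|X) = Σ_x P(x)·H(Y|X=x):
  X=0: P(X=0) = 0.391, P(Y|X=0) = (59/391, 150/391, 122/391, 60/391) → H(Y|X=0) = 1.8812
  X=1: P(X=1) = 0.609, P(Y|X=1) = (92/609, 233/609, 190/609, 94/609) → H(Y|X=1) = 1.8826
H(Y|X) = 0.391·1.8812 + 0.609·1.8826 = 1.8821 bits

H(X,Y) = -Σ_{x,y} P(x,y) log₂ P(x,y). Per-cell terms -P(x,y)·log₂P(x,y):
  X=0: 0.2409, 0.4105, 0.3703, 0.2435
  X=1: 0.3167, 0.4897, 0.4552, 0.3207
Sum of the 8 terms: H(X,Y) = 2.8475 bits

Chain rule check:
  H(X) + H(Y|X) = 0.9654 + 1.8821 = 2.8475 bits
  H(X,Y) = 2.8475 bits
✓ Chain rule verified.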